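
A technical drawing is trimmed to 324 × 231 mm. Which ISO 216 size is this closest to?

Aspect ratio 324/231 ≈ 1.403 — close to the ISO √2 ≈ 1.414.
In the C-series (envelope sizes, between A and B): C4 = 229 × 324 mm.
Off by 2 mm total — nearest standard size.

C4 (229 × 324 mm)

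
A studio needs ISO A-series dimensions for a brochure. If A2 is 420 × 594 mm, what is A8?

A3: ⌊594/2⌋ × 420 = 297 × 420 mm
A4: ⌊420/2⌋ × 297 = 210 × 297 mm
A5: ⌊297/2⌋ × 210 = 148 × 210 mm
A6: ⌊210/2⌋ × 148 = 105 × 148 mm
A7: ⌊148/2⌋ × 105 = 74 × 105 mm
A8: ⌊105/2⌋ × 74 = 52 × 74 mm

52 × 74 mm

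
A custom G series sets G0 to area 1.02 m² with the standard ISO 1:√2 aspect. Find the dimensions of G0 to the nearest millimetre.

849 × 1201 mm

Let the short side be w mm. Then w · w√2 = 1.02 m² = 1,020,000 mm².
w² = 1,020,000/√2, so w ≈ 849.3 mm; long side = w√2 ≈ 1201.0 mm.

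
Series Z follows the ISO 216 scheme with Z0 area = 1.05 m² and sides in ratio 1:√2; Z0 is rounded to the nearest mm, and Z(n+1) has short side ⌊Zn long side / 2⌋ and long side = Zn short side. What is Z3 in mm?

304 × 431 mm

Let Z0's short side be w mm. w · w√2 = 1.05 m² = 1,050,000 mm², so w ≈ 861.7 mm and w√2 ≈ 1218.6 mm → Z0 = 862 × 1219 mm.
Z1: ⌊1219/2⌋ × 862 = 609 × 862 mm
Z2: ⌊862/2⌋ × 609 = 431 × 609 mm
Z3: ⌊609/2⌋ × 431 = 304 × 431 mm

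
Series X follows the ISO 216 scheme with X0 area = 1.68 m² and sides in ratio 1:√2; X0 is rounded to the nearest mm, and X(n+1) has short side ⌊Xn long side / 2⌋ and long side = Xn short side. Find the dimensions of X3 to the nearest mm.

Let X0's short side be w mm. w · w√2 = 1.68 m² = 1,680,000 mm², so w ≈ 1089.9 mm and w√2 ≈ 1541.4 mm → X0 = 1090 × 1541 mm.
X1: ⌊1541/2⌋ × 1090 = 770 × 1090 mm
X2: ⌊1090/2⌋ × 770 = 545 × 770 mm
X3: ⌊770/2⌋ × 545 = 385 × 545 mm

385 × 545 mm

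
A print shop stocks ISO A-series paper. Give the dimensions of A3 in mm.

A0 = 841 × 1189 mm (A0 has area 1 m², aspect 1:√2).
A1: ⌊1189/2⌋ × 841 = 594 × 841 mm
A2: ⌊841/2⌋ × 594 = 420 × 594 mm
A3: ⌊594/2⌋ × 420 = 297 × 420 mm

297 × 420 mm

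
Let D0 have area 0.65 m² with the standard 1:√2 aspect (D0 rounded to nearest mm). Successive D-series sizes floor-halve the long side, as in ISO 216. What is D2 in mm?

Let D0's short side be w mm. w · w√2 = 0.65 m² = 650,000 mm², so w ≈ 678.0 mm and w√2 ≈ 958.8 mm → D0 = 678 × 959 mm.
D1: ⌊959/2⌋ × 678 = 479 × 678 mm
D2: ⌊678/2⌋ × 479 = 339 × 479 mm

339 × 479 mm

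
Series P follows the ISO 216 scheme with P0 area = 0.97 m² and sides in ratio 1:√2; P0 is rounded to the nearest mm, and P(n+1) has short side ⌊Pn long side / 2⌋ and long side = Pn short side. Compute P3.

Let P0's short side be w mm. w · w√2 = 0.97 m² = 970,000 mm², so w ≈ 828.2 mm and w√2 ≈ 1171.2 mm → P0 = 828 × 1171 mm.
P1: ⌊1171/2⌋ × 828 = 585 × 828 mm
P2: ⌊828/2⌋ × 585 = 414 × 585 mm
P3: ⌊585/2⌋ × 414 = 292 × 414 mm

292 × 414 mm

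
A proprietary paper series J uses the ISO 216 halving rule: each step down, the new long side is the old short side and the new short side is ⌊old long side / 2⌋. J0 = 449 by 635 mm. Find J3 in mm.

J1: ⌊635/2⌋ × 449 = 317 × 449 mm
J2: ⌊449/2⌋ × 317 = 224 × 317 mm
J3: ⌊317/2⌋ × 224 = 158 × 224 mm

158 × 224 mm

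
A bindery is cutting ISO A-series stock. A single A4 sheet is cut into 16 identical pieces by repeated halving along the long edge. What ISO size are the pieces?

16 = 2^4, so 4 halving steps.
A4 → A5 → … → A8 after 4 steps.

A8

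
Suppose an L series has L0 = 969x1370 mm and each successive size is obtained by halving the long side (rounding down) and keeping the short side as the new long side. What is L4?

L1: ⌊1370/2⌋ × 969 = 685 × 969 mm
L2: ⌊969/2⌋ × 685 = 484 × 685 mm
L3: ⌊685/2⌋ × 484 = 342 × 484 mm
L4: ⌊484/2⌋ × 342 = 242 × 342 mm

242 × 342 mm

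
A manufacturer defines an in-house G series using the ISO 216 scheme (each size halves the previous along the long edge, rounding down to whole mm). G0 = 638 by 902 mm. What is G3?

G1: ⌊902/2⌋ × 638 = 451 × 638 mm
G2: ⌊638/2⌋ × 451 = 319 × 451 mm
G3: ⌊451/2⌋ × 319 = 225 × 319 mm

225 × 319 mm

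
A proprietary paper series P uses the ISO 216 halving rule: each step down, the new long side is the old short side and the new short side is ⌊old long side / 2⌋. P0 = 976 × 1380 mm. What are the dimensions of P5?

172 × 244 mm

P1: ⌊1380/2⌋ × 976 = 690 × 976 mm
P2: ⌊976/2⌋ × 690 = 488 × 690 mm
P3: ⌊690/2⌋ × 488 = 345 × 488 mm
P4: ⌊488/2⌋ × 345 = 244 × 345 mm
P5: ⌊345/2⌋ × 244 = 172 × 244 mm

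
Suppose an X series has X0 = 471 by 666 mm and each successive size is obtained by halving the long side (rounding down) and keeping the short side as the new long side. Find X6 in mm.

58 × 83 mm

X1 = 333 × 471 mm (from X0 by 1 halving).
X2: ⌊471/2⌋ × 333 = 235 × 333 mm
X3: ⌊333/2⌋ × 235 = 166 × 235 mm
X4: ⌊235/2⌋ × 166 = 117 × 166 mm
X5: ⌊166/2⌋ × 117 = 83 × 117 mm
X6: ⌊117/2⌋ × 83 = 58 × 83 mm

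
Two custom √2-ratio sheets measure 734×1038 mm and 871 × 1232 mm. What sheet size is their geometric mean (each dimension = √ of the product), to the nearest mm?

800 × 1131 mm

Short side: √(734 · 871) = √639314 ≈ 799.6 → 800 mm
Long side: √(1038 · 1232) = √1278816 ≈ 1130.8 → 1131 mm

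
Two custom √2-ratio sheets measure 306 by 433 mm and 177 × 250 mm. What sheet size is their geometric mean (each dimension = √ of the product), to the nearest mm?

Short side: √(306 · 177) = √54162 ≈ 232.7 → 233 mm
Long side: √(433 · 250) = √108250 ≈ 329.0 → 329 mm

233 × 329 mm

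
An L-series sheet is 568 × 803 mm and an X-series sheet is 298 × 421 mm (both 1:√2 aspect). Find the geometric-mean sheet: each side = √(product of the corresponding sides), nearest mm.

411 × 581 mm

Short side: √(568 · 298) = √169264 ≈ 411.4 → 411 mm
Long side: √(803 · 421) = √338063 ≈ 581.4 → 581 mm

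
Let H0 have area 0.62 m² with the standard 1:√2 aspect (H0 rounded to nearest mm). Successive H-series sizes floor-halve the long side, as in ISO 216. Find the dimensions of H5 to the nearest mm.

Let H0's short side be w mm. w · w√2 = 0.62 m² = 620,000 mm², so w ≈ 662.1 mm and w√2 ≈ 936.4 mm → H0 = 662 × 936 mm.
H1: ⌊936/2⌋ × 662 = 468 × 662 mm
H2: ⌊662/2⌋ × 468 = 331 × 468 mm
H3: ⌊468/2⌋ × 331 = 234 × 331 mm
H4: ⌊331/2⌋ × 234 = 165 × 234 mm
H5: ⌊234/2⌋ × 165 = 117 × 165 mm

117 × 165 mm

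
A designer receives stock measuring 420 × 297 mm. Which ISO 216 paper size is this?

A3 (297 × 420 mm)

Aspect ratio 420/297 ≈ 1.414 — close to the ISO √2 ≈ 1.414.
In the A-series (A0 area = 1 m²): A3 = 297 × 420 mm.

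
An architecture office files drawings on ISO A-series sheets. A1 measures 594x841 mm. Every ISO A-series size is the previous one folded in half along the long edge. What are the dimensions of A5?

A2: ⌊841/2⌋ × 594 = 420 × 594 mm
A3: ⌊594/2⌋ × 420 = 297 × 420 mm
A4: ⌊420/2⌋ × 297 = 210 × 297 mm
A5: ⌊297/2⌋ × 210 = 148 × 210 mm

148 × 210 mm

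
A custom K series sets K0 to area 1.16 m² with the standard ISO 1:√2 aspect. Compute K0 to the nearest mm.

Let the short side be w mm. Then w · w√2 = 1.16 m² = 1,160,000 mm².
w² = 1,160,000/√2, so w ≈ 905.7 mm; long side = w√2 ≈ 1280.8 mm.

906 × 1281 mm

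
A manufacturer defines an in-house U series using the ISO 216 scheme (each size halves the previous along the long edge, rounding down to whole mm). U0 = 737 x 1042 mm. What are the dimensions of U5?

U1: ⌊1042/2⌋ × 737 = 521 × 737 mm
U2: ⌊737/2⌋ × 521 = 368 × 521 mm
U3: ⌊521/2⌋ × 368 = 260 × 368 mm
U4: ⌊368/2⌋ × 260 = 184 × 260 mm
U5: ⌊260/2⌋ × 184 = 130 × 184 mm

130 × 184 mm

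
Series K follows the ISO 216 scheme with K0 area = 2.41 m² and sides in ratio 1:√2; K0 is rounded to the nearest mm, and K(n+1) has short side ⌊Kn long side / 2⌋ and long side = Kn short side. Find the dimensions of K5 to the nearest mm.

Let K0's short side be w mm. w · w√2 = 2.41 m² = 2,410,000 mm², so w ≈ 1305.4 mm and w√2 ≈ 1846.1 mm → K0 = 1305 × 1846 mm.
K1: ⌊1846/2⌋ × 1305 = 923 × 1305 mm
K2: ⌊1305/2⌋ × 923 = 652 × 923 mm
K3: ⌊923/2⌋ × 652 = 461 × 652 mm
K4: ⌊652/2⌋ × 461 = 326 × 461 mm
K5: ⌊461/2⌋ × 326 = 230 × 326 mm

230 × 326 mm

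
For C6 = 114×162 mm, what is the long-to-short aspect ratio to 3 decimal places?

1.421

162 / 114 = 1.421
ISO 216 targets √2 ≈ 1.414; the +0.007 deviation is from mm rounding.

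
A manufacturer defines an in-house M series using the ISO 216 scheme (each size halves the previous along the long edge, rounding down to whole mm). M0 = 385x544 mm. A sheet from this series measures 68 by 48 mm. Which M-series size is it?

M0: 385 × 544 mm
M1: 272 × 385 mm
M2: 192 × 272 mm
M3: 136 × 192 mm
M4: 96 × 136 mm
M5: 68 × 96 mm
M6: 48 × 68 mm
M7: 34 × 48 mm
→ matches M6.

M6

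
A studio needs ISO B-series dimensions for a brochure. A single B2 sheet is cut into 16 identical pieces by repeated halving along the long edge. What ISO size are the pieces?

B6

16 = 2^4, so 4 halving steps.
B2 → B3 → … → B6 after 4 steps.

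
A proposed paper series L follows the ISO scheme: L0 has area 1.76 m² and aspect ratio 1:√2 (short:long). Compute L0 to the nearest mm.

Let the short side be w mm. Then w · w√2 = 1.76 m² = 1,760,000 mm².
w² = 1,760,000/√2, so w ≈ 1115.6 mm; long side = w√2 ≈ 1577.7 mm.

1116 × 1578 mm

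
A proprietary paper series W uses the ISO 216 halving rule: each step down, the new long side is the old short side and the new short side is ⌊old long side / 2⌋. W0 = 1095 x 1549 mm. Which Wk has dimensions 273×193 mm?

W5

W0: 1095 × 1549 mm
W1: 774 × 1095 mm
W2: 547 × 774 mm
W3: 387 × 547 mm
W4: 273 × 387 mm
W5: 193 × 273 mm
W6: 136 × 193 mm
→ matches W5.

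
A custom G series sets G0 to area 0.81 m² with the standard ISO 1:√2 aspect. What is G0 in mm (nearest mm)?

757 × 1070 mm

Let the short side be w mm. Then w · w√2 = 0.81 m² = 810,000 mm².
w² = 810,000/√2, so w ≈ 756.8 mm; long side = w√2 ≈ 1070.3 mm.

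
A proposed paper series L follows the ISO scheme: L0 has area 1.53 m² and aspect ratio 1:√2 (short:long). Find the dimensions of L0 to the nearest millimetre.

1040 × 1471 mm

Let the short side be w mm. Then w · w√2 = 1.53 m² = 1,530,000 mm².
w² = 1,530,000/√2, so w ≈ 1040.1 mm; long side = w√2 ≈ 1471.0 mm.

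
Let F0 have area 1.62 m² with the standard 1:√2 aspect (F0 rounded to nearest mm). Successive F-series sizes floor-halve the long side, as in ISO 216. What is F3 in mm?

378 × 535 mm

Let F0's short side be w mm. w · w√2 = 1.62 m² = 1,620,000 mm², so w ≈ 1070.3 mm and w√2 ≈ 1513.6 mm → F0 = 1070 × 1514 mm.
F1: ⌊1514/2⌋ × 1070 = 757 × 1070 mm
F2: ⌊1070/2⌋ × 757 = 535 × 757 mm
F3: ⌊757/2⌋ × 535 = 378 × 535 mm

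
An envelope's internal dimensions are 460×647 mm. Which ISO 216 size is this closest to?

Aspect ratio 647/460 ≈ 1.407 — close to the ISO √2 ≈ 1.414.
In the C-series (envelope sizes, between A and B): C2 = 458 × 648 mm.
Off by 3 mm total — nearest standard size.

C2 (458 × 648 mm)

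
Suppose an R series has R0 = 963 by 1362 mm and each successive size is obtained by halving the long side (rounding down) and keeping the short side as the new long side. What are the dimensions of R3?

R1: ⌊1362/2⌋ × 963 = 681 × 963 mm
R2: ⌊963/2⌋ × 681 = 481 × 681 mm
R3: ⌊681/2⌋ × 481 = 340 × 481 mm

340 × 481 mm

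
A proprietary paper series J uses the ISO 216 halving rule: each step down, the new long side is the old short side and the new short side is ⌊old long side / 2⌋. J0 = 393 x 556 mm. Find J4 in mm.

J1 = 278 × 393 mm (from J0 by 1 halving).
J2: ⌊393/2⌋ × 278 = 196 × 278 mm
J3: ⌊278/2⌋ × 196 = 139 × 196 mm
J4: ⌊196/2⌋ × 139 = 98 × 139 mm

98 × 139 mm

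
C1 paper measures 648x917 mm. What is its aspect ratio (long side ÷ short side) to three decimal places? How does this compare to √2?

1.415

917 / 648 = 1.415
Matches √2 ≈ 1.414 — the ISO 216 defining ratio.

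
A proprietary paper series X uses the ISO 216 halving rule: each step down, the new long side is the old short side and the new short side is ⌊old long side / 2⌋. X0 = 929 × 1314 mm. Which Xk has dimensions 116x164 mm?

X0: 929 × 1314 mm
X1: 657 × 929 mm
X2: 464 × 657 mm
X3: 328 × 464 mm
X4: 232 × 328 mm
X5: 164 × 232 mm
X6: 116 × 164 mm
X7: 82 × 116 mm
→ matches X6.

X6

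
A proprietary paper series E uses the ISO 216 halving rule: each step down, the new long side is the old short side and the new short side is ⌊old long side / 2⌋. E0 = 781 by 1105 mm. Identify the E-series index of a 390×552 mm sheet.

E0: 781 × 1105 mm
E1: 552 × 781 mm
E2: 390 × 552 mm
E3: 276 × 390 mm
→ matches E2.

E2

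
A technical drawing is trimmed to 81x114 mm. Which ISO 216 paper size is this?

C7 (81 × 114 mm)

Aspect ratio 114/81 ≈ 1.407 — close to the ISO √2 ≈ 1.414.
In the C-series (envelope sizes, between A and B): C7 = 81 × 114 mm.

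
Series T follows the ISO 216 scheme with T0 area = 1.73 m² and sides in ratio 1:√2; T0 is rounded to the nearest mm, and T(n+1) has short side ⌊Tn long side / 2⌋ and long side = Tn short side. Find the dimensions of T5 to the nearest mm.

195 × 276 mm

Let T0's short side be w mm. w · w√2 = 1.73 m² = 1,730,000 mm², so w ≈ 1106.0 mm and w√2 ≈ 1564.2 mm → T0 = 1106 × 1564 mm.
T1: ⌊1564/2⌋ × 1106 = 782 × 1106 mm
T2: ⌊1106/2⌋ × 782 = 553 × 782 mm
T3: ⌊782/2⌋ × 553 = 391 × 553 mm
T4: ⌊553/2⌋ × 391 = 276 × 391 mm
T5: ⌊391/2⌋ × 276 = 195 × 276 mm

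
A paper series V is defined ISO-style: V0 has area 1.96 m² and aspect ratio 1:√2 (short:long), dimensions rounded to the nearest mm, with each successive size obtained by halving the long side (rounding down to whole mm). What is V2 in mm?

Let V0's short side be w mm. w · w√2 = 1.96 m² = 1,960,000 mm², so w ≈ 1177.3 mm and w√2 ≈ 1664.9 mm → V0 = 1177 × 1665 mm.
V1: ⌊1665/2⌋ × 1177 = 832 × 1177 mm
V2: ⌊1177/2⌋ × 832 = 588 × 832 mm

588 × 832 mm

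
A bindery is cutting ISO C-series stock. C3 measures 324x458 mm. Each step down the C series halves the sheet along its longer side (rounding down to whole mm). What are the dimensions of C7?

C4: ⌊458/2⌋ × 324 = 229 × 324 mm
C5: ⌊324/2⌋ × 229 = 162 × 229 mm
C6: ⌊229/2⌋ × 162 = 114 × 162 mm
C7: ⌊162/2⌋ × 114 = 81 × 114 mm

81 × 114 mm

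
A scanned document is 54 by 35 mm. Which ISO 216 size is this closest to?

A9 (37 × 52 mm)

Aspect ratio 54/35 ≈ 1.543 (ISO target is √2 ≈ 1.414).
In the A-series (A0 area = 1 m²): A9 = 37 × 52 mm.
Off by 4 mm total — nearest standard size.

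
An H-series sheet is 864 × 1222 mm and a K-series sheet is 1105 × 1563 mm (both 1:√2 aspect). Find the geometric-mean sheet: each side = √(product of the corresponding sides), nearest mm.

Short side: √(864 · 1105) = √954720 ≈ 977.1 → 977 mm
Long side: √(1222 · 1563) = √1909986 ≈ 1382.0 → 1382 mm

977 × 1382 mm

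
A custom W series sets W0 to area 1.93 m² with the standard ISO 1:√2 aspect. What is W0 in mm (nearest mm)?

Let the short side be w mm. Then w · w√2 = 1.93 m² = 1,930,000 mm².
w² = 1,930,000/√2, so w ≈ 1168.2 mm; long side = w√2 ≈ 1652.1 mm.

1168 × 1652 mm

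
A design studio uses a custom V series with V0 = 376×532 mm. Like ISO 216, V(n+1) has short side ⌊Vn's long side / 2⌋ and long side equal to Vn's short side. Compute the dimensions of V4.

94 × 133 mm

V1: ⌊532/2⌋ × 376 = 266 × 376 mm
V2: ⌊376/2⌋ × 266 = 188 × 266 mm
V3: ⌊266/2⌋ × 188 = 133 × 188 mm
V4: ⌊188/2⌋ × 133 = 94 × 133 mm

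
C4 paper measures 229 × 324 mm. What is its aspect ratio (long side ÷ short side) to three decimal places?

1.415

324 / 229 = 1.415
Matches √2 ≈ 1.414 — the ISO 216 defining ratio.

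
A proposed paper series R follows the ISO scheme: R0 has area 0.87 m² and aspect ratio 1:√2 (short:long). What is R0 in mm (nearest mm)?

Let the short side be w mm. Then w · w√2 = 0.87 m² = 870,000 mm².
w² = 870,000/√2, so w ≈ 784.3 mm; long side = w√2 ≈ 1109.2 mm.

784 × 1109 mm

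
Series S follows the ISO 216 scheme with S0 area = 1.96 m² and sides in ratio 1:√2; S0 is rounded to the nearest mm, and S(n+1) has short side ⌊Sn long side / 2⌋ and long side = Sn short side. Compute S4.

Let S0's short side be w mm. w · w√2 = 1.96 m² = 1,960,000 mm², so w ≈ 1177.3 mm and w√2 ≈ 1664.9 mm → S0 = 1177 × 1665 mm.
S1: ⌊1665/2⌋ × 1177 = 832 × 1177 mm
S2: ⌊1177/2⌋ × 832 = 588 × 832 mm
S3: ⌊832/2⌋ × 588 = 416 × 588 mm
S4: ⌊588/2⌋ × 416 = 294 × 416 mm

294 × 416 mm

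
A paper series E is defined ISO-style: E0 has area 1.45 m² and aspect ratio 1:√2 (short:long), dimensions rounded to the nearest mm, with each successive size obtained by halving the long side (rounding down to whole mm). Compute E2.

Let E0's short side be w mm. w · w√2 = 1.45 m² = 1,450,000 mm², so w ≈ 1012.6 mm and w√2 ≈ 1432.0 mm → E0 = 1013 × 1432 mm.
E1: ⌊1432/2⌋ × 1013 = 716 × 1013 mm
E2: ⌊1013/2⌋ × 716 = 506 × 716 mm

506 × 716 mm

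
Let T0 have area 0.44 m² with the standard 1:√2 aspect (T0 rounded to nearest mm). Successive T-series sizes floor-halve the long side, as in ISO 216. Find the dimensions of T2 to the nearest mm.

279 × 394 mm

Let T0's short side be w mm. w · w√2 = 0.44 m² = 440,000 mm², so w ≈ 557.8 mm and w√2 ≈ 788.8 mm → T0 = 558 × 789 mm.
T1: ⌊789/2⌋ × 558 = 394 × 558 mm
T2: ⌊558/2⌋ × 394 = 279 × 394 mm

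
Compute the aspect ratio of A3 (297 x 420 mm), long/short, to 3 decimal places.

420 / 297 = 1.414
Matches √2 ≈ 1.414 — the ISO 216 defining ratio.

1.414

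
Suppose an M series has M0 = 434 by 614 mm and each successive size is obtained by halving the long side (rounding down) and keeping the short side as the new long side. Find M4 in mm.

M1 = 307 × 434 mm (from M0 by 1 halving).
M2: ⌊434/2⌋ × 307 = 217 × 307 mm
M3: ⌊307/2⌋ × 217 = 153 × 217 mm
M4: ⌊217/2⌋ × 153 = 108 × 153 mm

108 × 153 mm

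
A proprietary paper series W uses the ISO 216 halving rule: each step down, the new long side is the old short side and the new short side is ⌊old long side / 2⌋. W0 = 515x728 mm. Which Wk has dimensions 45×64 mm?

W7

W0: 515 × 728 mm
W1: 364 × 515 mm
W2: 257 × 364 mm
W3: 182 × 257 mm
W4: 128 × 182 mm
W5: 91 × 128 mm
W6: 64 × 91 mm
W7: 45 × 64 mm
W8: 32 × 45 mm
→ matches W7.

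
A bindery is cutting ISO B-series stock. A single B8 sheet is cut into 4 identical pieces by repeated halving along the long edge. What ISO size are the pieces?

4 = 2^2, so 2 halving steps.
B8 → B9 → … → B10 after 2 steps.

B10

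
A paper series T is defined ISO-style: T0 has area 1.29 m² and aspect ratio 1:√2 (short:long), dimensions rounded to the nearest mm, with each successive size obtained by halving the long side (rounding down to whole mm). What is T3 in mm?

Let T0's short side be w mm. w · w√2 = 1.29 m² = 1,290,000 mm², so w ≈ 955.1 mm and w√2 ≈ 1350.7 mm → T0 = 955 × 1351 mm.
T1: ⌊1351/2⌋ × 955 = 675 × 955 mm
T2: ⌊955/2⌋ × 675 = 477 × 675 mm
T3: ⌊675/2⌋ × 477 = 337 × 477 mm

337 × 477 mm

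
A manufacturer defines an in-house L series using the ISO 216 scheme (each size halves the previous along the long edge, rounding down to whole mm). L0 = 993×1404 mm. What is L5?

L1: ⌊1404/2⌋ × 993 = 702 × 993 mm
L2: ⌊993/2⌋ × 702 = 496 × 702 mm
L3: ⌊702/2⌋ × 496 = 351 × 496 mm
L4: ⌊496/2⌋ × 351 = 248 × 351 mm
L5: ⌊351/2⌋ × 248 = 175 × 248 mm

175 × 248 mm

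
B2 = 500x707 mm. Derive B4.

250 × 353 mm

B3: ⌊707/2⌋ × 500 = 353 × 500 mm
B4: ⌊500/2⌋ × 353 = 250 × 353 mm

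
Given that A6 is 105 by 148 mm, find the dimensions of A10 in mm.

26 × 37 mm

A7: ⌊148/2⌋ × 105 = 74 × 105 mm
A8: ⌊105/2⌋ × 74 = 52 × 74 mm
A9: ⌊74/2⌋ × 52 = 37 × 52 mm
A10: ⌊52/2⌋ × 37 = 26 × 37 mm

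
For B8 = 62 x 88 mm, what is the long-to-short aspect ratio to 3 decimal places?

88 / 62 = 1.419
ISO 216 targets √2 ≈ 1.414; the +0.005 deviation is from mm rounding.

1.419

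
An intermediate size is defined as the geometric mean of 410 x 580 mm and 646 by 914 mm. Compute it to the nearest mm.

515 × 728 mm

Short side: √(410 · 646) = √264860 ≈ 514.6 → 515 mm
Long side: √(580 · 914) = √530120 ≈ 728.1 → 728 mm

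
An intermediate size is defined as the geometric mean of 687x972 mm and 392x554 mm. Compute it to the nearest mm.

519 × 734 mm

Short side: √(687 · 392) = √269304 ≈ 518.9 → 519 mm
Long side: √(972 · 554) = √538488 ≈ 733.8 → 734 mm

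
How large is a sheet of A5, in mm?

A0 = 841 × 1189 mm (A0 has area 1 m², aspect 1:√2).
A1: ⌊1189/2⌋ × 841 = 594 × 841 mm
A2: ⌊841/2⌋ × 594 = 420 × 594 mm
A3: ⌊594/2⌋ × 420 = 297 × 420 mm
A4: ⌊420/2⌋ × 297 = 210 × 297 mm
A5: ⌊297/2⌋ × 210 = 148 × 210 mm

148 × 210 mm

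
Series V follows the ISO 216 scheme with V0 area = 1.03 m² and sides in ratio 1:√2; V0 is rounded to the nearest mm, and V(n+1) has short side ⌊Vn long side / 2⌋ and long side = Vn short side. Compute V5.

150 × 213 mm

Let V0's short side be w mm. w · w√2 = 1.03 m² = 1,030,000 mm², so w ≈ 853.4 mm and w√2 ≈ 1206.9 mm → V0 = 853 × 1207 mm.
V1: ⌊1207/2⌋ × 853 = 603 × 853 mm
V2: ⌊853/2⌋ × 603 = 426 × 603 mm
V3: ⌊603/2⌋ × 426 = 301 × 426 mm
V4: ⌊426/2⌋ × 301 = 213 × 301 mm
V5: ⌊301/2⌋ × 213 = 150 × 213 mm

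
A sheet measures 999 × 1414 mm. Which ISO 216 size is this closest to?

B0 (1000 × 1414 mm)

Aspect ratio 1414/999 ≈ 1.415 — close to the ISO √2 ≈ 1.414.
In the B-series (B0 = 1000 × 1414 mm): B0 = 1000 × 1414 mm.
Off by 1 mm total — nearest standard size.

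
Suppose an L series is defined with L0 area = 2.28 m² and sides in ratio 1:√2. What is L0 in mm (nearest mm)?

1270 × 1796 mm

Let the short side be w mm. Then w · w√2 = 2.28 m² = 2,280,000 mm².
w² = 2,280,000/√2, so w ≈ 1269.7 mm; long side = w√2 ≈ 1795.7 mm.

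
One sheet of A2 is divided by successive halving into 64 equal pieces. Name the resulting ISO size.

A8

64 = 2^6, so 6 halving steps.
A2 → A3 → … → A8 after 6 steps.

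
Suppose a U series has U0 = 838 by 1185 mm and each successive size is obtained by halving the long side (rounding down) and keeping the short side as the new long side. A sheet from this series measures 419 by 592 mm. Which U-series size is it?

U2

U0: 838 × 1185 mm
U1: 592 × 838 mm
U2: 419 × 592 mm
U3: 296 × 419 mm
→ matches U2.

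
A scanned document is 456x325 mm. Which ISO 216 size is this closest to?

Aspect ratio 456/325 ≈ 1.403 — close to the ISO √2 ≈ 1.414.
In the C-series (envelope sizes, between A and B): C3 = 324 × 458 mm.
Off by 3 mm total — nearest standard size.

C3 (324 × 458 mm)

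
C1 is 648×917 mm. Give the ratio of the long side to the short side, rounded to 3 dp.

917 / 648 = 1.415
Matches √2 ≈ 1.414 — the ISO 216 defining ratio.

1.415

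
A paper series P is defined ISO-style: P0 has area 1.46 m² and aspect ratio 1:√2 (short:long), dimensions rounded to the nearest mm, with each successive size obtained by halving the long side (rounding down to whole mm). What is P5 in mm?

Let P0's short side be w mm. w · w√2 = 1.46 m² = 1,460,000 mm², so w ≈ 1016.1 mm and w√2 ≈ 1436.9 mm → P0 = 1016 × 1437 mm.
P1: ⌊1437/2⌋ × 1016 = 718 × 1016 mm
P2: ⌊1016/2⌋ × 718 = 508 × 718 mm
P3: ⌊718/2⌋ × 508 = 359 × 508 mm
P4: ⌊508/2⌋ × 359 = 254 × 359 mm
P5: ⌊359/2⌋ × 254 = 179 × 254 mm

179 × 254 mm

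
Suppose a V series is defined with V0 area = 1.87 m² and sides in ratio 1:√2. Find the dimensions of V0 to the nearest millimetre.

1150 × 1626 mm

Let the short side be w mm. Then w · w√2 = 1.87 m² = 1,870,000 mm².
w² = 1,870,000/√2, so w ≈ 1149.9 mm; long side = w√2 ≈ 1626.2 mm.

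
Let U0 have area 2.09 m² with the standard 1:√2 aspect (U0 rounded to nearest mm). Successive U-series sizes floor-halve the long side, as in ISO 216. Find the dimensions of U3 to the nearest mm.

429 × 608 mm

Let U0's short side be w mm. w · w√2 = 2.09 m² = 2,090,000 mm², so w ≈ 1215.7 mm and w√2 ≈ 1719.2 mm → U0 = 1216 × 1719 mm.
U1: ⌊1719/2⌋ × 1216 = 859 × 1216 mm
U2: ⌊1216/2⌋ × 859 = 608 × 859 mm
U3: ⌊859/2⌋ × 608 = 429 × 608 mm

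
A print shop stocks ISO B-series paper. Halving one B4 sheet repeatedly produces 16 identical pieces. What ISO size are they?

16 = 2^4, so 4 halving steps.
B4 → B5 → … → B8 after 4 steps.

B8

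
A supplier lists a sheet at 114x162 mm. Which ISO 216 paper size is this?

C6 (114 × 162 mm)

Aspect ratio 162/114 ≈ 1.421 — close to the ISO √2 ≈ 1.414.
In the C-series (envelope sizes, between A and B): C6 = 114 × 162 mm.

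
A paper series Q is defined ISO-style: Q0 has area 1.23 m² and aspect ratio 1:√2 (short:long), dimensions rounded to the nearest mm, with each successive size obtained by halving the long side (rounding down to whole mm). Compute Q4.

233 × 329 mm

Let Q0's short side be w mm. w · w√2 = 1.23 m² = 1,230,000 mm², so w ≈ 932.6 mm and w√2 ≈ 1318.9 mm → Q0 = 933 × 1319 mm.
Q1: ⌊1319/2⌋ × 933 = 659 × 933 mm
Q2: ⌊933/2⌋ × 659 = 466 × 659 mm
Q3: ⌊659/2⌋ × 466 = 329 × 466 mm
Q4: ⌊466/2⌋ × 329 = 233 × 329 mm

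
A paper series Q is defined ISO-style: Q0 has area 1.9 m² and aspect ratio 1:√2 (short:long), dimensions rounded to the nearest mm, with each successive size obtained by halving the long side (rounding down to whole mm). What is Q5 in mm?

Let Q0's short side be w mm. w · w√2 = 1.9 m² = 1,900,000 mm², so w ≈ 1159.1 mm and w√2 ≈ 1639.2 mm → Q0 = 1159 × 1639 mm.
Q1: ⌊1639/2⌋ × 1159 = 819 × 1159 mm
Q2: ⌊1159/2⌋ × 819 = 579 × 819 mm
Q3: ⌊819/2⌋ × 579 = 409 × 579 mm
Q4: ⌊579/2⌋ × 409 = 289 × 409 mm
Q5: ⌊409/2⌋ × 289 = 204 × 289 mm

204 × 289 mm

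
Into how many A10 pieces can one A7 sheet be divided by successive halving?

8

A7 = 74 × 105 mm; A10 = 26 × 37 mm.
Each halving step doubles the count; 3 steps from A7 to A10.
2^3 = 8.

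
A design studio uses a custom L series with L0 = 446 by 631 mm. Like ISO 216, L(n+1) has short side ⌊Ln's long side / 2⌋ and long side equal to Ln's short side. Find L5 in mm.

78 × 111 mm

L1: ⌊631/2⌋ × 446 = 315 × 446 mm
L2: ⌊446/2⌋ × 315 = 223 × 315 mm
L3: ⌊315/2⌋ × 223 = 157 × 223 mm
L4: ⌊223/2⌋ × 157 = 111 × 157 mm
L5: ⌊157/2⌋ × 111 = 78 × 111 mm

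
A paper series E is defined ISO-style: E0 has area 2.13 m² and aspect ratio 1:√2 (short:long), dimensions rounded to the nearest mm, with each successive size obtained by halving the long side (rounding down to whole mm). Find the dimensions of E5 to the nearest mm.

Let E0's short side be w mm. w · w√2 = 2.13 m² = 2,130,000 mm², so w ≈ 1227.2 mm and w√2 ≈ 1735.6 mm → E0 = 1227 × 1736 mm.
E1: ⌊1736/2⌋ × 1227 = 868 × 1227 mm
E2: ⌊1227/2⌋ × 868 = 613 × 868 mm
E3: ⌊868/2⌋ × 613 = 434 × 613 mm
E4: ⌊613/2⌋ × 434 = 306 × 434 mm
E5: ⌊434/2⌋ × 306 = 217 × 306 mm

217 × 306 mm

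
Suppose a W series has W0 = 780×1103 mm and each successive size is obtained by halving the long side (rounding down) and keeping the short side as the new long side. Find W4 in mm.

195 × 275 mm

W1: ⌊1103/2⌋ × 780 = 551 × 780 mm
W2: ⌊780/2⌋ × 551 = 390 × 551 mm
W3: ⌊551/2⌋ × 390 = 275 × 390 mm
W4: ⌊390/2⌋ × 275 = 195 × 275 mm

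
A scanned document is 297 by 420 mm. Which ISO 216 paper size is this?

Aspect ratio 420/297 ≈ 1.414 — close to the ISO √2 ≈ 1.414.
In the A-series (A0 area = 1 m²): A3 = 297 × 420 mm.

A3 (297 × 420 mm)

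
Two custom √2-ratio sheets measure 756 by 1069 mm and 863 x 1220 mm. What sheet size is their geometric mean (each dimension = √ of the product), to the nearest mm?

Short side: √(756 · 863) = √652428 ≈ 807.7 → 808 mm
Long side: √(1069 · 1220) = √1304180 ≈ 1142.0 → 1142 mm

808 × 1142 mm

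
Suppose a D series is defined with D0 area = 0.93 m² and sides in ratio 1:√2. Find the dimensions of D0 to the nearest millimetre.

811 × 1147 mm

Let the short side be w mm. Then w · w√2 = 0.93 m² = 930,000 mm².
w² = 930,000/√2, so w ≈ 810.9 mm; long side = w√2 ≈ 1146.8 mm.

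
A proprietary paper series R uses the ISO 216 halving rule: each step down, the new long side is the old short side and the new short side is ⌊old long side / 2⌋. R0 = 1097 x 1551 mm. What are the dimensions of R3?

R1: ⌊1551/2⌋ × 1097 = 775 × 1097 mm
R2: ⌊1097/2⌋ × 775 = 548 × 775 mm
R3: ⌊775/2⌋ × 548 = 387 × 548 mm

387 × 548 mm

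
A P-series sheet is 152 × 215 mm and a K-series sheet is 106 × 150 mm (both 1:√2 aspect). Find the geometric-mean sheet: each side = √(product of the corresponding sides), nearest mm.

Short side: √(152 · 106) = √16112 ≈ 126.9 → 127 mm
Long side: √(215 · 150) = √32250 ≈ 179.6 → 180 mm

127 × 180 mm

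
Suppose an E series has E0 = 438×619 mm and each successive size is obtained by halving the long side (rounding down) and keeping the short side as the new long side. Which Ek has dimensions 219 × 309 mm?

E0: 438 × 619 mm
E1: 309 × 438 mm
E2: 219 × 309 mm
E3: 154 × 219 mm
→ matches E2.

E2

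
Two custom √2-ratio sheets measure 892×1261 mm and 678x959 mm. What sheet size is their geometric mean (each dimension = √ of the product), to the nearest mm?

778 × 1100 mm

Short side: √(892 · 678) = √604776 ≈ 777.7 → 778 mm
Long side: √(1261 · 959) = √1209299 ≈ 1099.7 → 1100 mm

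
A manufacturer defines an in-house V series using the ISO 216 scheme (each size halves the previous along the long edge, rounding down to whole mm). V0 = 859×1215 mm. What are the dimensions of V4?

214 × 303 mm

V1 = 607 × 859 mm (from V0 by 1 halving).
V2: ⌊859/2⌋ × 607 = 429 × 607 mm
V3: ⌊607/2⌋ × 429 = 303 × 429 mm
V4: ⌊429/2⌋ × 303 = 214 × 303 mm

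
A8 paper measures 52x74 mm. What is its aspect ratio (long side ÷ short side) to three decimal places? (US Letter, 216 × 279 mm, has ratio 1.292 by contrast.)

1.423

74 / 52 = 1.423
ISO 216 targets √2 ≈ 1.414; the +0.009 deviation is from mm rounding.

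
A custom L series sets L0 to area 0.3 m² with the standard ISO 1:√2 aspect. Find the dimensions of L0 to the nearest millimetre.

461 × 651 mm

Let the short side be w mm. Then w · w√2 = 0.3 m² = 300,000 mm².
w² = 300,000/√2, so w ≈ 460.6 mm; long side = w√2 ≈ 651.4 mm.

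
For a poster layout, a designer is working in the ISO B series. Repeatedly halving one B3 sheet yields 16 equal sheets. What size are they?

16 = 2^4, so 4 halving steps.
B3 → B4 → … → B7 after 4 steps.

B7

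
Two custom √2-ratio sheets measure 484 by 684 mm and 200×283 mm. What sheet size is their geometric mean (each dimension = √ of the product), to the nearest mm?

311 × 440 mm

Short side: √(484 · 200) = √96800 ≈ 311.1 → 311 mm
Long side: √(684 · 283) = √193572 ≈ 440.0 → 440 mm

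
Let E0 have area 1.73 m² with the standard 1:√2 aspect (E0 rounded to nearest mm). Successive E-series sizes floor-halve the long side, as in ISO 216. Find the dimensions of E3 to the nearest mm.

391 × 553 mm

Let E0's short side be w mm. w · w√2 = 1.73 m² = 1,730,000 mm², so w ≈ 1106.0 mm and w√2 ≈ 1564.2 mm → E0 = 1106 × 1564 mm.
E1: ⌊1564/2⌋ × 1106 = 782 × 1106 mm
E2: ⌊1106/2⌋ × 782 = 553 × 782 mm
E3: ⌊782/2⌋ × 553 = 391 × 553 mm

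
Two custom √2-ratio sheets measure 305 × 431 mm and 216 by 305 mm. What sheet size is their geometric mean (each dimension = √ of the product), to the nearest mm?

Short side: √(305 · 216) = √65880 ≈ 256.7 → 257 mm
Long side: √(431 · 305) = √131455 ≈ 362.6 → 363 mm

257 × 363 mm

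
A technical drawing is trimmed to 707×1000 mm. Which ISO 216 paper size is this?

B1 (707 × 1000 mm)

Aspect ratio 1000/707 ≈ 1.414 — close to the ISO √2 ≈ 1.414.
In the B-series (B0 = 1000 × 1414 mm): B1 = 707 × 1000 mm.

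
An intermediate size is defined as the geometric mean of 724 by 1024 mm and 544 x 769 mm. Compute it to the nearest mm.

Short side: √(724 · 544) = √393856 ≈ 627.6 → 628 mm
Long side: √(1024 · 769) = √787456 ≈ 887.4 → 887 mm

628 × 887 mm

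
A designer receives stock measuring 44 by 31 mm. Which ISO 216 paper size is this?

B10 (31 × 44 mm)

Aspect ratio 44/31 ≈ 1.419 — close to the ISO √2 ≈ 1.414.
In the B-series (B0 = 1000 × 1414 mm): B10 = 31 × 44 mm.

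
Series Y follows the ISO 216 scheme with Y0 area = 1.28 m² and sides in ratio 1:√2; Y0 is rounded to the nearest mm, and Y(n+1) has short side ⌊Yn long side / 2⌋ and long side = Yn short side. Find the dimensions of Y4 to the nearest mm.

Let Y0's short side be w mm. w · w√2 = 1.28 m² = 1,280,000 mm², so w ≈ 951.4 mm and w√2 ≈ 1345.4 mm → Y0 = 951 × 1345 mm.
Y1: ⌊1345/2⌋ × 951 = 672 × 951 mm
Y2: ⌊951/2⌋ × 672 = 475 × 672 mm
Y3: ⌊672/2⌋ × 475 = 336 × 475 mm
Y4: ⌊475/2⌋ × 336 = 237 × 336 mm

237 × 336 mm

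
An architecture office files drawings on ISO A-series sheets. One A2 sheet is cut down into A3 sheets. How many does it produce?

Each ISO step halves the sheet: 1 × A2 → 2 × A3
From A2 to A3 is 1 halving step: 2^1 = 2.

2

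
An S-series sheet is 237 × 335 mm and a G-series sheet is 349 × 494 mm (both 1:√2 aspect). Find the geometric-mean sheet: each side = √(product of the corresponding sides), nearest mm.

288 × 407 mm

Short side: √(237 · 349) = √82713 ≈ 287.6 → 288 mm
Long side: √(335 · 494) = √165490 ≈ 406.8 → 407 mm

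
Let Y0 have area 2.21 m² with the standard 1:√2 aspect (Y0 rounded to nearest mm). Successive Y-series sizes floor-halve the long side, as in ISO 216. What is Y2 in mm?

Let Y0's short side be w mm. w · w√2 = 2.21 m² = 2,210,000 mm², so w ≈ 1250.1 mm and w√2 ≈ 1767.9 mm → Y0 = 1250 × 1768 mm.
Y1: ⌊1768/2⌋ × 1250 = 884 × 1250 mm
Y2: ⌊1250/2⌋ × 884 = 625 × 884 mm

625 × 884 mm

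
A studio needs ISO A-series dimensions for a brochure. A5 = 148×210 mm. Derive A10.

A6: ⌊210/2⌋ × 148 = 105 × 148 mm
A7: ⌊148/2⌋ × 105 = 74 × 105 mm
A8: ⌊105/2⌋ × 74 = 52 × 74 mm
A9: ⌊74/2⌋ × 52 = 37 × 52 mm
A10: ⌊52/2⌋ × 37 = 26 × 37 mm

26 × 37 mm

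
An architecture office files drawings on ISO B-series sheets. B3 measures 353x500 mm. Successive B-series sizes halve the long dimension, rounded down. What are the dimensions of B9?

44 × 62 mm

B4: ⌊500/2⌋ × 353 = 250 × 353 mm
B5: ⌊353/2⌋ × 250 = 176 × 250 mm
B6: ⌊250/2⌋ × 176 = 125 × 176 mm
B7: ⌊176/2⌋ × 125 = 88 × 125 mm
B8: ⌊125/2⌋ × 88 = 62 × 88 mm
B9: ⌊88/2⌋ × 62 = 44 × 62 mm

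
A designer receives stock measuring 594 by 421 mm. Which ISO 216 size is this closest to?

A2 (420 × 594 mm)

Aspect ratio 594/421 ≈ 1.411 — close to the ISO √2 ≈ 1.414.
In the A-series (A0 area = 1 m²): A2 = 420 × 594 mm.
Off by 1 mm total — nearest standard size.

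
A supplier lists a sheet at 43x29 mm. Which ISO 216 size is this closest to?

Aspect ratio 43/29 ≈ 1.483 (ISO target is √2 ≈ 1.414).
In the B-series (B0 = 1000 × 1414 mm): B10 = 31 × 44 mm.
Off by 3 mm total — nearest standard size.

B10 (31 × 44 mm)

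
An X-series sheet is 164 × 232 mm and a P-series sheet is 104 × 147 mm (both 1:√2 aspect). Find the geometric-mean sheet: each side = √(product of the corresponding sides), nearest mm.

131 × 185 mm

Short side: √(164 · 104) = √17056 ≈ 130.6 → 131 mm
Long side: √(232 · 147) = √34104 ≈ 184.7 → 185 mm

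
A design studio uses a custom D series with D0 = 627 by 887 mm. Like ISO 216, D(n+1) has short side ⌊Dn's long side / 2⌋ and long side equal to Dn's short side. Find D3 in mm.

221 × 313 mm

D1: ⌊887/2⌋ × 627 = 443 × 627 mm
D2: ⌊627/2⌋ × 443 = 313 × 443 mm
D3: ⌊443/2⌋ × 313 = 221 × 313 mm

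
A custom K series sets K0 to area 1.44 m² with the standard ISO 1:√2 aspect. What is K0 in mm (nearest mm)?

Let the short side be w mm. Then w · w√2 = 1.44 m² = 1,440,000 mm².
w² = 1,440,000/√2, so w ≈ 1009.1 mm; long side = w√2 ≈ 1427.0 mm.

1009 × 1427 mm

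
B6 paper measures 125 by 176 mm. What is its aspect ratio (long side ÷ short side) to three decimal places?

1.408

176 / 125 = 1.408
ISO 216 targets √2 ≈ 1.414; the -0.006 deviation is from mm rounding.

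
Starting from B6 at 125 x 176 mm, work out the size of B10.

B7: ⌊176/2⌋ × 125 = 88 × 125 mm
B8: ⌊125/2⌋ × 88 = 62 × 88 mm
B9: ⌊88/2⌋ × 62 = 44 × 62 mm
B10: ⌊62/2⌋ × 44 = 31 × 44 mm

31 × 44 mm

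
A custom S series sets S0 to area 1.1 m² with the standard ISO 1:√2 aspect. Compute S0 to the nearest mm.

882 × 1247 mm

Let the short side be w mm. Then w · w√2 = 1.1 m² = 1,100,000 mm².
w² = 1,100,000/√2, so w ≈ 881.9 mm; long side = w√2 ≈ 1247.3 mm.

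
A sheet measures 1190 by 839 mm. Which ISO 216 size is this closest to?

Aspect ratio 1190/839 ≈ 1.418 — close to the ISO √2 ≈ 1.414.
In the A-series (A0 area = 1 m²): A0 = 841 × 1189 mm.
Off by 3 mm total — nearest standard size.

A0 (841 × 1189 mm)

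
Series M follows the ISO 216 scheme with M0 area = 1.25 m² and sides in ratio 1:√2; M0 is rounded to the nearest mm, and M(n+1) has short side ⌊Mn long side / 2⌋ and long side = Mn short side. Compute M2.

Let M0's short side be w mm. w · w√2 = 1.25 m² = 1,250,000 mm², so w ≈ 940.2 mm and w√2 ≈ 1329.6 mm → M0 = 940 × 1330 mm.
M1: ⌊1330/2⌋ × 940 = 665 × 940 mm
M2: ⌊940/2⌋ × 665 = 470 × 665 mm

470 × 665 mm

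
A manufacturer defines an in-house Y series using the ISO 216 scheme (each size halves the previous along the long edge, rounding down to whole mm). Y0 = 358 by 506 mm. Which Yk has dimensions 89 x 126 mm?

Y0: 358 × 506 mm
Y1: 253 × 358 mm
Y2: 179 × 253 mm
Y3: 126 × 179 mm
Y4: 89 × 126 mm
Y5: 63 × 89 mm
→ matches Y4.

Y4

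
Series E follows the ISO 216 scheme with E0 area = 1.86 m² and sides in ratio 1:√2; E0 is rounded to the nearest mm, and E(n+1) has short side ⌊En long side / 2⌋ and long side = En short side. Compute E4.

Let E0's short side be w mm. w · w√2 = 1.86 m² = 1,860,000 mm², so w ≈ 1146.8 mm and w√2 ≈ 1621.9 mm → E0 = 1147 × 1622 mm.
E1: ⌊1622/2⌋ × 1147 = 811 × 1147 mm
E2: ⌊1147/2⌋ × 811 = 573 × 811 mm
E3: ⌊811/2⌋ × 573 = 405 × 573 mm
E4: ⌊573/2⌋ × 405 = 286 × 405 mm

286 × 405 mm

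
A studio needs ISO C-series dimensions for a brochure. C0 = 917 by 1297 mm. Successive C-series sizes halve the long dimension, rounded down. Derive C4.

C1: ⌊1297/2⌋ × 917 = 648 × 917 mm
C2: ⌊917/2⌋ × 648 = 458 × 648 mm
C3: ⌊648/2⌋ × 458 = 324 × 458 mm
C4: ⌊458/2⌋ × 324 = 229 × 324 mm

229 × 324 mm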